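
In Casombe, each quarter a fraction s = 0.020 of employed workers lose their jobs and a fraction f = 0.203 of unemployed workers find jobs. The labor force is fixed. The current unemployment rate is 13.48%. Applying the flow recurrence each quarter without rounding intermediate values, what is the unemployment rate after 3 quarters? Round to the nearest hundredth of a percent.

With a fixed labor force, u_{t+1} = u_t + s·(1−u_t) − f·u_t = u_t·(1−s−f) + s.
Here 1−s−f = 0.777 and s = 0.020.
u_1 = 0.134800 × 0.777 + 0.020 = 0.124740.
u_2 = 0.124740 × 0.777 + 0.020 = 0.116923.
u_3 = 0.116923 × 0.777 + 0.020 = 0.110849.

Unemployment rate after three quarters ≈ 11.08%.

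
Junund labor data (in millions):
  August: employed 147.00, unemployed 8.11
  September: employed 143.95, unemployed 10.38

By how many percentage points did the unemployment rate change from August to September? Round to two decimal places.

August: labor force = 147.00 + 8.11 = 155.11; u = 8.11/155.11 = 5.23%.
September: labor force = 143.95 + 10.38 = 154.33; u = 10.38/154.33 = 6.73%.
Change = 6.73% − 5.23% = +1.50 pp.

The unemployment rate changed by +1.50 percentage points.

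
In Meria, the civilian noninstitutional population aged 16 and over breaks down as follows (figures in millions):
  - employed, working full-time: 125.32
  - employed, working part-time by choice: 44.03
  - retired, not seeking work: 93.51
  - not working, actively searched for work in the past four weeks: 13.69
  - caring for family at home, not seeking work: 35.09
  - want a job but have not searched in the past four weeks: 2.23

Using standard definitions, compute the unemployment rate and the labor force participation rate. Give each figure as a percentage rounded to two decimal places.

Employed = 125.32 + 44.03 = 169.35 million.
Unemployed = 13.69 million.
Labor force = 169.35 + 13.69 = 183.04 million.
Not in labor force = 93.51 + 35.09 + 2.23 = 130.83 million (those not working and not actively searching are outside the labor force — including those who want a job but have given up searching).
Civilian working-age population = 183.04 + 130.83 = 313.87 million.
Unemployment rate = 13.69 / 183.04 = 7.48%.
Labor force participation rate = 183.04 / 313.87 = 58.32%.

Unemployment rate ≈ 7.48%; labor force participation rate ≈ 58.32%.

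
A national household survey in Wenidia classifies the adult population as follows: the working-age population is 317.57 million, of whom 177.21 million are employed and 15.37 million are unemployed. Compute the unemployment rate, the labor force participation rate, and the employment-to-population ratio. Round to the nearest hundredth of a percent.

Labor force = employed + unemployed = 177.21 + 15.37 = 192.58 million.
Unemployment rate = 15.37 / 192.58 = 7.98%.
Labor force participation rate = 192.58 / 317.57 = 60.64%.
Employment-population ratio = 177.21 / 317.57 = 55.80%.

Unemployment rate ≈ 7.98%; labor force participation rate ≈ 60.64%; employment-population ratio ≈ 55.80%.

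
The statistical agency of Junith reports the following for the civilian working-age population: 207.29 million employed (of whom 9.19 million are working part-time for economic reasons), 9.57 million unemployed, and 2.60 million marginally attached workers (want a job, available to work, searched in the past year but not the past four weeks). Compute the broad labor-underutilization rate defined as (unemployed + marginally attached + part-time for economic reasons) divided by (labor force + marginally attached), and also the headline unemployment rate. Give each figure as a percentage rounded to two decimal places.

Broad underutilization rate ≈ 9.73%; headline unemployment rate ≈ 4.41%.

Labor force = 207.29 + 9.57 = 216.86 million.
Numerator = 9.57 + 2.60 + 9.19 = 21.36 million.
Denominator = 216.86 + 2.60 = 219.46 million.
Broad rate = 21.36 / 219.46 = 9.73%.
Headline unemployment rate = 9.57 / 216.86 = 4.41%.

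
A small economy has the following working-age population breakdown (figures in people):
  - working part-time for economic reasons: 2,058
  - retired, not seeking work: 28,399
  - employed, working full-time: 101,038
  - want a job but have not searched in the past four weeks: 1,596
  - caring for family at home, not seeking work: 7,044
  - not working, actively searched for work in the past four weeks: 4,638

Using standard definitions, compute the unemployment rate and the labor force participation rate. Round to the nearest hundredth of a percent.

Employed = 2,058 + 101,038 = 103,096 (anyone who worked, including part-time for economic reasons, counts as employed).
Unemployed = 4,638.
Labor force = 103,096 + 4,638 = 107,734.
Not in labor force = 28,399 + 1,596 + 7,044 = 37,039 (those not working and not actively searching are outside the labor force — including those who want a job but have given up searching).
Civilian working-age population = 107,734 + 37,039 = 144,773.
Unemployment rate = 4,638 / 107,734 = 4.31%.
Labor force participation rate = 107,734 / 144,773 = 74.42%.

Unemployment rate ≈ 4.31%; labor force participation rate ≈ 74.42%.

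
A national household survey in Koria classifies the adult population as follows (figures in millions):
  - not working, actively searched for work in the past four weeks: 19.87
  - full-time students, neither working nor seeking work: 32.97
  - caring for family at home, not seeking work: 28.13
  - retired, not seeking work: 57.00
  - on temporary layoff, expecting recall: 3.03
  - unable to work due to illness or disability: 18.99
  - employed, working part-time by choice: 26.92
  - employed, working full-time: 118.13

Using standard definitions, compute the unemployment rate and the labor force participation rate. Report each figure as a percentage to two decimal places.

Unemployment rate ≈ 13.64%; labor force participation rate ≈ 55.06%.

Employed = 26.92 + 118.13 = 145.05 million.
Unemployed = 19.87 + 3.03 = 22.90 million (jobless and actively searching, or on temporary layoff).
Labor force = 145.05 + 22.90 = 167.95 million.
Not in labor force = 32.97 + 28.13 + 57.00 + 18.99 = 137.09 million (those not working and not actively searching are outside the labor force).
Civilian working-age population = 167.95 + 137.09 = 305.04 million.
Unemployment rate = 22.90 / 167.95 = 13.64%.
Labor force participation rate = 167.95 / 305.04 = 55.06%.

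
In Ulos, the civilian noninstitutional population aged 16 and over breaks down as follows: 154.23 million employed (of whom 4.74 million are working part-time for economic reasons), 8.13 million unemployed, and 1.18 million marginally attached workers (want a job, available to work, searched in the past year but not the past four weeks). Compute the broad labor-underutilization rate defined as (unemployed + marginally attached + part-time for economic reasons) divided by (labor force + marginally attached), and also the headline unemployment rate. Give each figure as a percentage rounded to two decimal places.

Broad underutilization rate ≈ 8.59%; headline unemployment rate ≈ 5.01%.

Labor force = 154.23 + 8.13 = 162.36 million.
Numerator = 8.13 + 1.18 + 4.74 = 14.05 million.
Denominator = 162.36 + 1.18 = 163.54 million.
Broad rate = 14.05 / 163.54 = 8.59%.
Headline unemployment rate = 8.13 / 162.36 = 5.01%.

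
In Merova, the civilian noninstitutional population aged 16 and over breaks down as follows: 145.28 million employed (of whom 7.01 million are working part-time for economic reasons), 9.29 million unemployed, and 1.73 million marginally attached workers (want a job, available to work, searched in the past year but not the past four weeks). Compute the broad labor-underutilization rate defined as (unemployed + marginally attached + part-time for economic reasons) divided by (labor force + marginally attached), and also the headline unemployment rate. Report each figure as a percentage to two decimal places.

Labor force = 145.28 + 9.29 = 154.57 million.
Numerator = 9.29 + 1.73 + 7.01 = 18.03 million.
Denominator = 154.57 + 1.73 = 156.30 million.
Broad rate = 18.03 / 156.30 = 11.54%.
Headline unemployment rate = 9.29 / 154.57 = 6.01%.

Broad underutilization rate ≈ 11.54%; headline unemployment rate ≈ 6.01%.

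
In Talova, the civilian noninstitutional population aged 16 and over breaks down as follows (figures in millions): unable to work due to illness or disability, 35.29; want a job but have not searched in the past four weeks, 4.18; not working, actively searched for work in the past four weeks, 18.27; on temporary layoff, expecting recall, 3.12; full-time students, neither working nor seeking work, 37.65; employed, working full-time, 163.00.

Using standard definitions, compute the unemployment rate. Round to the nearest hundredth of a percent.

Employed = 163.00 million.
Unemployed = 18.27 + 3.12 = 21.39 million (jobless and actively searching, or on temporary layoff).
Labor force = 163.00 + 21.39 = 184.39 million.
Unemployment rate = 21.39 / 184.39 = 11.60%.

Unemployment rate ≈ 11.60%.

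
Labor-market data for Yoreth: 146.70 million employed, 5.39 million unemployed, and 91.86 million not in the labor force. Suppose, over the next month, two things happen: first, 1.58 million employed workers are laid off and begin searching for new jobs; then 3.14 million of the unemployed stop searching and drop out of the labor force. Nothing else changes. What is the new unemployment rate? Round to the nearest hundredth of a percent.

Initially, labor force = 146.70 + 5.39 = 152.09 million, so u = 5.39/152.09 = 3.54%.
After the first change, employed falls and unemployed rises by 1.58; labor force unchanged → E = 145.12, U = 6.97, labor force = 152.09 million.
After the second change, unemployed and labor force both fall by 3.14 → E = 145.12, U = 3.83, labor force = 148.95 million.
New unemployment rate = 3.83 / 148.95 = 2.57%.

New unemployment rate ≈ 2.57%.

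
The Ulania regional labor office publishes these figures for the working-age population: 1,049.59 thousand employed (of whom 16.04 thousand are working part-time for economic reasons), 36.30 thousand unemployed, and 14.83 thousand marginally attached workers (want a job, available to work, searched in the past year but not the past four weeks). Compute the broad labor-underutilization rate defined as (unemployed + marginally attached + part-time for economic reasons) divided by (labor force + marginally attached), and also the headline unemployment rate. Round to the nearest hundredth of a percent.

Labor force = 1,049.59 + 36.30 = 1,085.89 thousand.
Numerator = 36.30 + 14.83 + 16.04 = 67.17 thousand.
Denominator = 1,085.89 + 14.83 = 1,100.72 thousand.
Broad rate = 67.17 / 1,100.72 = 6.10%.
Headline unemployment rate = 36.30 / 1,085.89 = 3.34%.

Broad underutilization rate ≈ 6.10%; headline unemployment rate ≈ 3.34%.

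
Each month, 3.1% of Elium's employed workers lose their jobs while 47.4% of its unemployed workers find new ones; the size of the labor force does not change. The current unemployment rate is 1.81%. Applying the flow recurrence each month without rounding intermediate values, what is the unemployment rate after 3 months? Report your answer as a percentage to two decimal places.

With a fixed labor force, u_{t+1} = u_t + s·(1−u_t) − f·u_t = u_t·(1−s−f) + s.
Here 1−s−f = 0.495 and s = 0.031.
u_1 = 0.018100 × 0.495 + 0.031 = 0.039960.
u_2 = 0.039960 × 0.495 + 0.031 = 0.050780.
u_3 = 0.050780 × 0.495 + 0.031 = 0.056136.

Unemployment rate after three months ≈ 5.61%.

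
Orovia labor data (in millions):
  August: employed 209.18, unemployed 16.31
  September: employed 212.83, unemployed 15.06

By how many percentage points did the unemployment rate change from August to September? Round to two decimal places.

The unemployment rate changed by −0.62 percentage points.

August: labor force = 209.18 + 16.31 = 225.49; u = 16.31/225.49 = 7.23%.
September: labor force = 212.83 + 15.06 = 227.89; u = 15.06/227.89 = 6.61%.
Change = 6.61% − 7.23% = −0.62 pp.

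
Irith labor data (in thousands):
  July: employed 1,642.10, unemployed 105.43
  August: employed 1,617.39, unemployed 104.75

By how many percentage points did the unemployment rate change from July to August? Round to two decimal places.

The unemployment rate changed by +0.05 percentage points.

July: labor force = 1,642.10 + 105.43 = 1,747.53; u = 105.43/1,747.53 = 6.03%.
August: labor force = 1,617.39 + 104.75 = 1,722.14; u = 104.75/1,722.14 = 6.08%.
Change = 6.08% − 6.03% = +0.05 pp.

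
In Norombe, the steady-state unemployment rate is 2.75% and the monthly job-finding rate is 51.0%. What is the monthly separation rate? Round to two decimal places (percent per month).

Separation rate ≈ 1.44% per month.

From u* = s/(s+f): s = u·f/(1−u).
s = 0.0275 × 51.0 / (1 − 0.0275) = 1.4025 / 0.9725 ≈ 1.44% per month.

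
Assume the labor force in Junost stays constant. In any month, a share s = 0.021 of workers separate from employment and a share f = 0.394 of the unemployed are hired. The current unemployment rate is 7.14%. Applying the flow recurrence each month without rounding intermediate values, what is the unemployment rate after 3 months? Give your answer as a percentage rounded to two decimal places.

Unemployment rate after three months ≈ 5.48%.

With a fixed labor force, u_{t+1} = u_t + s·(1−u_t) − f·u_t = u_t·(1−s−f) + s.
Here 1−s−f = 0.585 and s = 0.021.
u_1 = 0.071400 × 0.585 + 0.021 = 0.062769.
u_2 = 0.062769 × 0.585 + 0.021 = 0.057720.
u_3 = 0.057720 × 0.585 + 0.021 = 0.054766.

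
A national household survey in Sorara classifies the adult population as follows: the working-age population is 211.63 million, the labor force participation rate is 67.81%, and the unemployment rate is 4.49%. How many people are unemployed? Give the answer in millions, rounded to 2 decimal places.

Labor force = 0.6781 × 211.63 = 143.51 million.
Unemployed = 0.0449 × 143.51 ≈ 6.44 million.

About 6.44 million are unemployed.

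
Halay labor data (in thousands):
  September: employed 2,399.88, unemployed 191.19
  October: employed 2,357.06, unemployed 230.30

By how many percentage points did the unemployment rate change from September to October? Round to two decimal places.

The unemployment rate changed by +1.52 percentage points.

September: labor force = 2,399.88 + 191.19 = 2,591.07; u = 191.19/2,591.07 = 7.38%.
October: labor force = 2,357.06 + 230.30 = 2,587.36; u = 230.30/2,587.36 = 8.90%.
Change = 8.90% − 7.38% = +1.52 pp.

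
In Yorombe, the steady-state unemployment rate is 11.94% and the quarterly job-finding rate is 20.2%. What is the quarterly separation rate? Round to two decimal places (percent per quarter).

Separation rate ≈ 2.74% per quarter.

From u* = s/(s+f): s = u·f/(1−u).
s = 0.1194 × 20.2 / (1 − 0.1194) = 2.4119 / 0.8806 ≈ 2.74% per quarter.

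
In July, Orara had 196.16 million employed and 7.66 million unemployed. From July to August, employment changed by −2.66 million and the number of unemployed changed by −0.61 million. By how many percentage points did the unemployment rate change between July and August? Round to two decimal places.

July: labor force = 196.16 + 7.66 = 203.82; u = 7.66/203.82 = 3.76%.
August: labor force = 193.50 + 7.05 = 200.55; u = 7.05/200.55 = 3.52%.
Change = 3.52% − 3.76% = −0.24 pp.

The unemployment rate changed by −0.24 percentage points.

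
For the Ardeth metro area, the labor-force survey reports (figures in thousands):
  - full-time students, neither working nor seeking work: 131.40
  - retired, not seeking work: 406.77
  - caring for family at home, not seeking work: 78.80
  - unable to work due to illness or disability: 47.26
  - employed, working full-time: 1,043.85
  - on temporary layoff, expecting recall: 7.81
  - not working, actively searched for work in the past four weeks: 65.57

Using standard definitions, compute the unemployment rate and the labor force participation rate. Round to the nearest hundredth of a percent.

Employed = 1,043.85 thousand.
Unemployed = 7.81 + 65.57 = 73.38 thousand (jobless and actively searching, or on temporary layoff).
Labor force = 1,043.85 + 73.38 = 1,117.23 thousand.
Not in labor force = 131.40 + 406.77 + 78.80 + 47.26 = 664.23 thousand (those not working and not actively searching are outside the labor force).
Civilian working-age population = 1,117.23 + 664.23 = 1,781.46 thousand.
Unemployment rate = 73.38 / 1,117.23 = 6.57%.
Labor force participation rate = 1,117.23 / 1,781.46 = 62.71%.

Unemployment rate ≈ 6.57%; labor force participation rate ≈ 62.71%.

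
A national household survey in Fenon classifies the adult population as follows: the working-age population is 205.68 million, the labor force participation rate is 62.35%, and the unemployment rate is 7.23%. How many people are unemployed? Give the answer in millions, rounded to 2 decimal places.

About 9.27 million are unemployed.

Labor force = 0.6235 × 205.68 = 128.24 million.
Unemployed = 0.0723 × 128.24 ≈ 9.27 million.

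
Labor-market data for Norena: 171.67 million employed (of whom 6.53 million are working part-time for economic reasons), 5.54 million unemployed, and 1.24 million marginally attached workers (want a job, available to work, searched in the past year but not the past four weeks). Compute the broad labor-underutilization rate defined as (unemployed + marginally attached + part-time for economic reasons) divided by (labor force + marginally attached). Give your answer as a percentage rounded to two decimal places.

Broad underutilization rate ≈ 7.46%.

Labor force = 171.67 + 5.54 = 177.21 million.
Numerator = 5.54 + 1.24 + 6.53 = 13.31 million.
Denominator = 177.21 + 1.24 = 178.45 million.
Broad rate = 13.31 / 178.45 = 7.46%.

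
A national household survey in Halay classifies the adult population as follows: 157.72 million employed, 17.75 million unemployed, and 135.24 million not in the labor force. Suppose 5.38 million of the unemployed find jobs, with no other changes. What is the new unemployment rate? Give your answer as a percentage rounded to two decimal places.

Initially, labor force = 157.72 + 17.75 = 175.47 million, so u = 17.75/175.47 = 10.12%.
After the change, unemployed falls and employed rises by 5.38; labor force unchanged → E = 163.10, U = 12.37, labor force = 175.47 million.
New unemployment rate = 12.37 / 175.47 = 7.05%.

New unemployment rate ≈ 7.05%.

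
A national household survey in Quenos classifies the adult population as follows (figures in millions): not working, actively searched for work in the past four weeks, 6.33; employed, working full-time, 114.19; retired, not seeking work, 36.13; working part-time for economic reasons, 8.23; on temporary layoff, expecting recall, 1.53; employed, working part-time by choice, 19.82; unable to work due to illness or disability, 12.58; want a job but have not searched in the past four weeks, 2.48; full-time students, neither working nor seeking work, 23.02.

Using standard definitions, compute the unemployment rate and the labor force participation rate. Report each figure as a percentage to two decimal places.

Unemployment rate ≈ 5.24%; labor force participation rate ≈ 66.92%.

Employed = 114.19 + 8.23 + 19.82 = 142.24 million (anyone who worked, including part-time for economic reasons, counts as employed).
Unemployed = 6.33 + 1.53 = 7.86 million (jobless and actively searching, or on temporary layoff).
Labor force = 142.24 + 7.86 = 150.10 million.
Not in labor force = 36.13 + 12.58 + 2.48 + 23.02 = 74.21 million (those not working and not actively searching are outside the labor force — including those who want a job but have given up searching).
Civilian working-age population = 150.10 + 74.21 = 224.31 million.
Unemployment rate = 7.86 / 150.10 = 5.24%.
Labor force participation rate = 150.10 / 224.31 = 66.92%.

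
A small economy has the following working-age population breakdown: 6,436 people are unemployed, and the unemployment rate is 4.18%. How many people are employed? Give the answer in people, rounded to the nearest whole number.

About 147,535 are employed.

Labor force = U / u = 6,436 / 0.0418 ≈ 153,971.
Employed = labor force − unemployed = 153,971 − 6,436 = 147,535.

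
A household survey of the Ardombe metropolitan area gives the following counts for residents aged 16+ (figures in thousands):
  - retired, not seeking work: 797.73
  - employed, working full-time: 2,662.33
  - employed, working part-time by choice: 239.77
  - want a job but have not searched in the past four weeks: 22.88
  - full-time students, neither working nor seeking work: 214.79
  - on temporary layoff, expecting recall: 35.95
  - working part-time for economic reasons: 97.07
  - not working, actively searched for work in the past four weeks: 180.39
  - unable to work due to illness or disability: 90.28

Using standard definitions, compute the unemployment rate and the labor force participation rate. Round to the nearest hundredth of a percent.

Employed = 2,662.33 + 239.77 + 97.07 = 2,999.17 thousand (anyone who worked, including part-time for economic reasons, counts as employed).
Unemployed = 35.95 + 180.39 = 216.34 thousand (jobless and actively searching, or on temporary layoff).
Labor force = 2,999.17 + 216.34 = 3,215.51 thousand.
Not in labor force = 797.73 + 22.88 + 214.79 + 90.28 = 1,125.68 thousand (those not working and not actively searching are outside the labor force — including those who want a job but have given up searching).
Civilian working-age population = 3,215.51 + 1,125.68 = 4,341.19 thousand.
Unemployment rate = 216.34 / 3,215.51 = 6.73%.
Labor force participation rate = 3,215.51 / 4,341.19 = 74.07%.

Unemployment rate ≈ 6.73%; labor force participation rate ≈ 74.07%.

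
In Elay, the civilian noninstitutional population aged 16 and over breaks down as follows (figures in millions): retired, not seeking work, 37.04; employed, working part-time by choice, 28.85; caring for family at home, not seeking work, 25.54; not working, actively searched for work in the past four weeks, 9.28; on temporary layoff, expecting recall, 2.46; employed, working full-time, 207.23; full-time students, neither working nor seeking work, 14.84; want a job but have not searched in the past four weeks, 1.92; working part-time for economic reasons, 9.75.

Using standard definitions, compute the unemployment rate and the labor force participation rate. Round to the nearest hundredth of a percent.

Unemployment rate ≈ 4.56%; labor force participation rate ≈ 76.45%.

Employed = 28.85 + 207.23 + 9.75 = 245.83 million (anyone who worked, including part-time for economic reasons, counts as employed).
Unemployed = 9.28 + 2.46 = 11.74 million (jobless and actively searching, or on temporary layoff).
Labor force = 245.83 + 11.74 = 257.57 million.
Not in labor force = 37.04 + 25.54 + 14.84 + 1.92 = 79.34 million (those not working and not actively searching are outside the labor force — including those who want a job but have given up searching).
Civilian working-age population = 257.57 + 79.34 = 336.91 million.
Unemployment rate = 11.74 / 257.57 = 4.56%.
Labor force participation rate = 257.57 / 336.91 = 76.45%.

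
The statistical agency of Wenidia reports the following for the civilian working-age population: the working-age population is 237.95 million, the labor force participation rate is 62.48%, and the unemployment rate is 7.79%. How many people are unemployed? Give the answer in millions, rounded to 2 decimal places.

About 11.58 million are unemployed.

Labor force = 0.6248 × 237.95 = 148.67 million.
Unemployed = 0.0779 × 148.67 ≈ 11.58 million.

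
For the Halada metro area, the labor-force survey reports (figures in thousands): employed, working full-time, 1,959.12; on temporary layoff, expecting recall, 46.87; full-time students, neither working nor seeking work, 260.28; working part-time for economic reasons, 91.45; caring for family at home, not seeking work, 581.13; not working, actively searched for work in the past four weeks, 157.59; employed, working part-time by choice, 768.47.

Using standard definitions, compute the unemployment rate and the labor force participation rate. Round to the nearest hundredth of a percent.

Unemployment rate ≈ 6.76%; labor force participation rate ≈ 78.23%.

Employed = 1,959.12 + 91.45 + 768.47 = 2,819.04 thousand (anyone who worked, including part-time for economic reasons, counts as employed).
Unemployed = 46.87 + 157.59 = 204.46 thousand (jobless and actively searching, or on temporary layoff).
Labor force = 2,819.04 + 204.46 = 3,023.50 thousand.
Not in labor force = 260.28 + 581.13 = 841.41 thousand (those not working and not actively searching are outside the labor force).
Civilian working-age population = 3,023.50 + 841.41 = 3,864.91 thousand.
Unemployment rate = 204.46 / 3,023.50 = 6.76%.
Labor force participation rate = 3,023.50 / 3,864.91 = 78.23%.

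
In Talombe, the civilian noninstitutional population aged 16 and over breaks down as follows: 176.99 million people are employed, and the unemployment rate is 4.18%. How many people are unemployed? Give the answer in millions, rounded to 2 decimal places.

Let U be the number unemployed. The labor force is E + U, and U/(E+U) = 0.0418.
So U = 0.0418 × 176.99 / (1 − 0.0418) = 7.3982 / 0.9582 ≈ 7.72 million.

About 7.72 million are unemployed.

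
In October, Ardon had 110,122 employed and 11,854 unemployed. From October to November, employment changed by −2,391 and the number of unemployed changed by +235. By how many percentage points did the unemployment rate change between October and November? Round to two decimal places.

October: labor force = 110,122 + 11,854 = 121,976; u = 11,854/121,976 = 9.72%.
November: labor force = 107,731 + 12,089 = 119,820; u = 12,089/119,820 = 10.09%.
Change = 10.09% − 9.72% = +0.37 pp.

The unemployment rate changed by +0.37 percentage points.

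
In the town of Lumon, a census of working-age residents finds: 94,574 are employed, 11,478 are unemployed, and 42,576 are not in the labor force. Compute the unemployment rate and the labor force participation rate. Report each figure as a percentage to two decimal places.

Labor force = employed + unemployed = 94,574 + 11,478 = 106,052.
Working-age population = 106,052 + 42,576 = 148,628.
Unemployment rate = 11,478 / 106,052 = 10.82%.
Labor force participation rate = 106,052 / 148,628 = 71.35%.

Unemployment rate ≈ 10.82%; labor force participation rate ≈ 71.35%.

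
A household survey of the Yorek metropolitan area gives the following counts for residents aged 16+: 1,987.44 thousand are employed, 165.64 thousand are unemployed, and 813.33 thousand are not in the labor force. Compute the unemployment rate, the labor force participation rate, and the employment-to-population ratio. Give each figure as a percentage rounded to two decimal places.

Unemployment rate ≈ 7.69%; labor force participation rate ≈ 72.58%; employment-population ratio ≈ 67.00%.

Labor force = employed + unemployed = 1,987.44 + 165.64 = 2,153.08 thousand.
Working-age population = 2,153.08 + 813.33 = 2,966.41 thousand.
Unemployment rate = 165.64 / 2,153.08 = 7.69%.
Labor force participation rate = 2,153.08 / 2,966.41 = 72.58%.
Employment-population ratio = 1,987.44 / 2,966.41 = 67.00%.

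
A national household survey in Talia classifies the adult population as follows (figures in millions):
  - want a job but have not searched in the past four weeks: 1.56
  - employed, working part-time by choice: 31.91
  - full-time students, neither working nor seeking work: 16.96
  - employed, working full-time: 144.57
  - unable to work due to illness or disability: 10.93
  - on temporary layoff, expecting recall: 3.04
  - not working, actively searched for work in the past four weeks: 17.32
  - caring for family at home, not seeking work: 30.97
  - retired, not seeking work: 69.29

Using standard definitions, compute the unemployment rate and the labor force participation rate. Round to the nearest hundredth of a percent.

Unemployment rate ≈ 10.34%; labor force participation rate ≈ 60.28%.

Employed = 31.91 + 144.57 = 176.48 million.
Unemployed = 3.04 + 17.32 = 20.36 million (jobless and actively searching, or on temporary layoff).
Labor force = 176.48 + 20.36 = 196.84 million.
Not in labor force = 1.56 + 16.96 + 10.93 + 30.97 + 69.29 = 129.71 million (those not working and not actively searching are outside the labor force — including those who want a job but have given up searching).
Civilian working-age population = 196.84 + 129.71 = 326.55 million.
Unemployment rate = 20.36 / 196.84 = 10.34%.
Labor force participation rate = 196.84 / 326.55 = 60.28%.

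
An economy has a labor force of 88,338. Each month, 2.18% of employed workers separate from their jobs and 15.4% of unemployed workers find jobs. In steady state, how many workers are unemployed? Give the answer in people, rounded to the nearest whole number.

About 10,954 are unemployed in steady state.

Steady-state unemployment rate u* = s/(s+f) = 2.18/(2.18+15.4) = 0.124005.
Unemployed = u* × labor force = 0.124005 × 88,338 ≈ 10,954.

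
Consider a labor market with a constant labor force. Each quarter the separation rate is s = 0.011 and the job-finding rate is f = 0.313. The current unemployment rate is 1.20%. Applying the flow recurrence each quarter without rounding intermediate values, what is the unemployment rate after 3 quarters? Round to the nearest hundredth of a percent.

Unemployment rate after three quarters ≈ 2.72%.

With a fixed labor force, u_{t+1} = u_t + s·(1−u_t) − f·u_t = u_t·(1−s−f) + s.
Here 1−s−f = 0.676 and s = 0.011.
u_1 = 0.012000 × 0.676 + 0.011 = 0.019112.
u_2 = 0.019112 × 0.676 + 0.011 = 0.023920.
u_3 = 0.023920 × 0.676 + 0.011 = 0.027170.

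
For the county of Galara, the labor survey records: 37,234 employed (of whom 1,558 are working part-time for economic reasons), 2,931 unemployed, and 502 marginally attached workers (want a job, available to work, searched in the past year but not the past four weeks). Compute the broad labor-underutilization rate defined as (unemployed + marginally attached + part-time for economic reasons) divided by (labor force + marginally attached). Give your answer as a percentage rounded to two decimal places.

Broad underutilization rate ≈ 12.27%.

Labor force = 37,234 + 2,931 = 40,165.
Numerator = 2,931 + 502 + 1,558 = 4,991.
Denominator = 40,165 + 502 = 40,667.
Broad rate = 4,991 / 40,667 = 12.27%.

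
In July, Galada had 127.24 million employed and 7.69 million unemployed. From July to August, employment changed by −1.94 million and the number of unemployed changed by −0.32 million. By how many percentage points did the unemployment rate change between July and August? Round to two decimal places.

The unemployment rate changed by −0.14 percentage points.

July: labor force = 127.24 + 7.69 = 134.93; u = 7.69/134.93 = 5.70%.
August: labor force = 125.30 + 7.37 = 132.67; u = 7.37/132.67 = 5.56%.
Change = 5.56% − 5.70% = −0.14 pp.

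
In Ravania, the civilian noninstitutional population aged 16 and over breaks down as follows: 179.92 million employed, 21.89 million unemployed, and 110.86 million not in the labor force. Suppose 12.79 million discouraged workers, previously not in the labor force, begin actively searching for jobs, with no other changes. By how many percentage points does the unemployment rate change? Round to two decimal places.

Initially, labor force = 179.92 + 21.89 = 201.81 million, so u = 21.89/201.81 = 10.85%.
After the change, unemployed and labor force both rise by 12.79 → E = 179.92, U = 34.68, labor force = 214.60 million.
New unemployment rate = 34.68 / 214.60 = 16.16%.
Change = 16.16% − 10.85% = +5.31 percentage points.

The unemployment rate changes by +5.31 percentage points.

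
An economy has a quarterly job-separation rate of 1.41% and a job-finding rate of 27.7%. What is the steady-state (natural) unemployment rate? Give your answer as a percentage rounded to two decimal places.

At steady state the flows balance: s·E = f·U, so U/(E+U) = s/(s+f).
u* = 1.41 / (1.41 + 27.7) = 1.41 / 29.11 = 4.84%.

Steady-state unemployment rate ≈ 4.84%.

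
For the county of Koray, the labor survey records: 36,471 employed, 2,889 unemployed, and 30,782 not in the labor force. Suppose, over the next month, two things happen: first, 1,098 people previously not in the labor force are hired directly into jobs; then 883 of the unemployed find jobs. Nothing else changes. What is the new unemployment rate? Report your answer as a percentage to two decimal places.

Initially, labor force = 36,471 + 2,889 = 39,360, so u = 2,889/39,360 = 7.34%.
After the first change, employed and labor force both rise by 1,098; unemployed unchanged → E = 37,569, U = 2,889, labor force = 40,458.
After the second change, unemployed falls and employed rises by 883; labor force unchanged → E = 38,452, U = 2,006, labor force = 40,458.
New unemployment rate = 2,006 / 40,458 = 4.96%.

New unemployment rate ≈ 4.96%.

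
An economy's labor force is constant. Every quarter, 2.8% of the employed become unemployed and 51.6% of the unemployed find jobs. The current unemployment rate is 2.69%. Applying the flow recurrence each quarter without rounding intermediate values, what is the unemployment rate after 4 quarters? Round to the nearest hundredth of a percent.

Unemployment rate after four quarters ≈ 5.04%.

With a fixed labor force, u_{t+1} = u_t + s·(1−u_t) − f·u_t = u_t·(1−s−f) + s.
Here 1−s−f = 0.456 and s = 0.028.
u_1 = 0.026900 × 0.456 + 0.028 = 0.040266.
u_2 = 0.040266 × 0.456 + 0.028 = 0.046361.
u_3 = 0.046361 × 0.456 + 0.028 = 0.049141.
u_4 = 0.049141 × 0.456 + 0.028 = 0.050408.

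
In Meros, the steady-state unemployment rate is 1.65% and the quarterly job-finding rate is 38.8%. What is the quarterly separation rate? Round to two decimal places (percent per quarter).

Separation rate ≈ 0.65% per quarter.

From u* = s/(s+f): s = u·f/(1−u).
s = 0.0165 × 38.8 / (1 − 0.0165) = 0.6402 / 0.9835 ≈ 0.65% per quarter.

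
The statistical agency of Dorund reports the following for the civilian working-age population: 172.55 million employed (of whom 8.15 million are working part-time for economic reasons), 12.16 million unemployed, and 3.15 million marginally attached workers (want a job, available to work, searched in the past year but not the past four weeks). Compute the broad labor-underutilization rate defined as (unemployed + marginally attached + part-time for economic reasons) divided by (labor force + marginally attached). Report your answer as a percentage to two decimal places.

Broad underutilization rate ≈ 12.49%.

Labor force = 172.55 + 12.16 = 184.71 million.
Numerator = 12.16 + 3.15 + 8.15 = 23.46 million.
Denominator = 184.71 + 3.15 = 187.86 million.
Broad rate = 23.46 / 187.86 = 12.49%.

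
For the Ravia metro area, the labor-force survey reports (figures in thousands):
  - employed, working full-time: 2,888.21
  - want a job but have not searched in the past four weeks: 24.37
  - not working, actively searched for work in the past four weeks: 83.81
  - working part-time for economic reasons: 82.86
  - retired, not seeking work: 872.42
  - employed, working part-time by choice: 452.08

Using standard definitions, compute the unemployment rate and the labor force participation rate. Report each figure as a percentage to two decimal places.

Unemployment rate ≈ 2.39%; labor force participation rate ≈ 79.64%.

Employed = 2,888.21 + 82.86 + 452.08 = 3,423.15 thousand (anyone who worked, including part-time for economic reasons, counts as employed).
Unemployed = 83.81 thousand.
Labor force = 3,423.15 + 83.81 = 3,506.96 thousand.
Not in labor force = 24.37 + 872.42 = 896.79 thousand (those not working and not actively searching are outside the labor force — including those who want a job but have given up searching).
Civilian working-age population = 3,506.96 + 896.79 = 4,403.75 thousand.
Unemployment rate = 83.81 / 3,506.96 = 2.39%.
Labor force participation rate = 3,506.96 / 4,403.75 = 79.64%.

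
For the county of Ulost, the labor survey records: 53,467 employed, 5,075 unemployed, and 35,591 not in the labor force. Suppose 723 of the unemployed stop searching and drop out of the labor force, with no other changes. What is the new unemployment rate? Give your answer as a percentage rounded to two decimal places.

Initially, labor force = 53,467 + 5,075 = 58,542, so u = 5,075/58,542 = 8.67%.
After the change, unemployed and labor force both fall by 723 → E = 53,467, U = 4,352, labor force = 57,819.
New unemployment rate = 4,352 / 57,819 = 7.53%.

New unemployment rate ≈ 7.53%.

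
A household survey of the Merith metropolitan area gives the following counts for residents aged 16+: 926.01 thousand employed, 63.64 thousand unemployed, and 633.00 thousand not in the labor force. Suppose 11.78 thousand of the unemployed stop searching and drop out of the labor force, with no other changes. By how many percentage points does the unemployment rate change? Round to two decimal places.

Initially, labor force = 926.01 + 63.64 = 989.65 thousand, so u = 63.64/989.65 = 6.43%.
After the change, unemployed and labor force both fall by 11.78 → E = 926.01, U = 51.86, labor force = 977.87 thousand.
New unemployment rate = 51.86 / 977.87 = 5.30%.
Change = 5.30% − 6.43% = −1.13 percentage points.

The unemployment rate changes by −1.13 percentage points.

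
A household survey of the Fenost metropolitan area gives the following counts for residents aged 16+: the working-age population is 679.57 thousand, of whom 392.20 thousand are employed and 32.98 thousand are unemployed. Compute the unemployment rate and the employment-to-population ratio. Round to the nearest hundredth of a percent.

Labor force = employed + unemployed = 392.20 + 32.98 = 425.18 thousand.
Unemployment rate = 32.98 / 425.18 = 7.76%.
Employment-population ratio = 392.20 / 679.57 = 57.71%.

Unemployment rate ≈ 7.76%; employment-population ratio ≈ 57.71%.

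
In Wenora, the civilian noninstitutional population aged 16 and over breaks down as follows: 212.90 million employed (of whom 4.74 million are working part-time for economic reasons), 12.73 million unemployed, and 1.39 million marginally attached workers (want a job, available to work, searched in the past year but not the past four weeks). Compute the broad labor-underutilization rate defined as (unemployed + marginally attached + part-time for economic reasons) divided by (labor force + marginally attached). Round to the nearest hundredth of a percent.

Labor force = 212.90 + 12.73 = 225.63 million.
Numerator = 12.73 + 1.39 + 4.74 = 18.86 million.
Denominator = 225.63 + 1.39 = 227.02 million.
Broad rate = 18.86 / 227.02 = 8.31%.

Broad underutilization rate ≈ 8.31%.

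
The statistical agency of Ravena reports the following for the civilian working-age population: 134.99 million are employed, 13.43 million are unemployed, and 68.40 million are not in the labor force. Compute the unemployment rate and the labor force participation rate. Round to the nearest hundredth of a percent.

Unemployment rate ≈ 9.05%; labor force participation rate ≈ 68.45%.

Labor force = employed + unemployed = 134.99 + 13.43 = 148.42 million.
Working-age population = 148.42 + 68.40 = 216.82 million.
Unemployment rate = 13.43 / 148.42 = 9.05%.
Labor force participation rate = 148.42 / 216.82 = 68.45%.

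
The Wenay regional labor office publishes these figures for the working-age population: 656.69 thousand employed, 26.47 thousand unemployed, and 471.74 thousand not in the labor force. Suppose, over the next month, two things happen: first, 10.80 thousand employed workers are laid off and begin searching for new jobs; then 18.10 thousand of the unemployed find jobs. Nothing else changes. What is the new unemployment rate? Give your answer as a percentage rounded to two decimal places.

New unemployment rate ≈ 2.81%.

Initially, labor force = 656.69 + 26.47 = 683.16 thousand, so u = 26.47/683.16 = 3.87%.
After the first change, employed falls and unemployed rises by 10.80; labor force unchanged → E = 645.89, U = 37.27, labor force = 683.16 thousand.
After the second change, unemployed falls and employed rises by 18.10; labor force unchanged → E = 663.99, U = 19.17, labor force = 683.16 thousand.
New unemployment rate = 19.17 / 683.16 = 2.81%.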